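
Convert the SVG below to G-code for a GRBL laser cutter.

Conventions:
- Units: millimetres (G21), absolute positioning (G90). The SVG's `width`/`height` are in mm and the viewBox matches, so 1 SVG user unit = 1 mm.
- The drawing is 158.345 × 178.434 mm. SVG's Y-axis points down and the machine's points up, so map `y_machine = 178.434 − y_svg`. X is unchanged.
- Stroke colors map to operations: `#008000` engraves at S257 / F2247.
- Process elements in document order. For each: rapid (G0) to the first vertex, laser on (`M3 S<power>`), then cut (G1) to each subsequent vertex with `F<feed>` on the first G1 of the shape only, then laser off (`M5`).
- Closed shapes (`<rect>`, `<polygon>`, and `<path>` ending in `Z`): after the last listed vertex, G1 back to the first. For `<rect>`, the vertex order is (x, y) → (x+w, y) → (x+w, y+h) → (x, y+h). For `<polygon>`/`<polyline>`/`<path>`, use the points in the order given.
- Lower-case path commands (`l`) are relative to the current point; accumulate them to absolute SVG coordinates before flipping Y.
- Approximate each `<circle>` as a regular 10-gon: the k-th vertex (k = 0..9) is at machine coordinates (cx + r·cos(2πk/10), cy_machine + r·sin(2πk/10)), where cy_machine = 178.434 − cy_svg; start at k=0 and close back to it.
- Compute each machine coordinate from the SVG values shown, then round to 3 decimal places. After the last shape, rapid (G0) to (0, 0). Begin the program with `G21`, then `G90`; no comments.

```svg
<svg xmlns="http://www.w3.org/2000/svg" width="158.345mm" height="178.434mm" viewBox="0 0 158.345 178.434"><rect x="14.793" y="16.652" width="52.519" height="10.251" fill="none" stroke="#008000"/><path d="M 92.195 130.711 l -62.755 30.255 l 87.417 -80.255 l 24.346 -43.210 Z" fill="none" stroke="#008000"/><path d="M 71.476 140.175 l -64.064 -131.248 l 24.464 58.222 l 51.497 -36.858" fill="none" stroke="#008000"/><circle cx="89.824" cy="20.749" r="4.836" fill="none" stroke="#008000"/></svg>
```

Since the viewBox matches the mm dimensions, user units are millimetres directly. The only transform is the Y-flip y_m = 178.434 − y_svg.

Shape 1 is a rectangle drawn with `<rect>`. Its stroke #008000 means engrave at S257, F2247. After flipping Y the toolpath is (14.793,161.782) → (67.312,161.782) → (67.312,151.531) → (14.793,151.531) → (14.793,161.782), returning to the start.

Shape 2 is a closed polygon drawn with `<path>`. Its stroke #008000 means engrave at S257, F2247. After flipping Y the toolpath is (92.195,47.723) → (29.440,17.468) → (116.857,97.723) → (141.203,140.933) → (92.195,47.723), returning to the start.

Shape 3 is a open polyline drawn with `<path>`. Its stroke #008000 means engrave at S257, F2247. After flipping Y the toolpath is (71.476,38.259) → (7.412,169.507) → (31.876,111.285) → (83.373,148.143).

Shape 4 is a circle drawn with `<circle>`. Its stroke #008000 means engrave at S257, F2247. After flipping Y the toolpath is (94.660,157.685) → (93.736,160.528) → (91.318,162.284) → (88.330,162.284) → (85.912,160.528) → (84.988,157.685) → (85.912,154.842) → (88.330,153.086) → (91.318,153.086) → (93.736,154.842) → (94.660,157.685), returning to the start.

G21
G90
G0 X14.793 Y161.782
M3 S257
G1 X67.312 Y161.782 F2247
G1 X67.312 Y151.531
G1 X14.793 Y151.531
G1 X14.793 Y161.782
M5
G0 X92.195 Y47.723
M3 S257
G1 X29.440 Y17.468 F2247
G1 X116.857 Y97.723
G1 X141.203 Y140.933
G1 X92.195 Y47.723
M5
G0 X71.476 Y38.259
M3 S257
G1 X7.412 Y169.507 F2247
G1 X31.876 Y111.285
G1 X83.373 Y148.143
M5
G0 X94.660 Y157.685
M3 S257
G1 X93.736 Y160.528 F2247
G1 X91.318 Y162.284
G1 X88.330 Y162.284
G1 X85.912 Y160.528
G1 X84.988 Y157.685
G1 X85.912 Y154.842
G1 X88.330 Y153.086
G1 X91.318 Y153.086
G1 X93.736 Y154.842
G1 X94.660 Y157.685
M5
G0 X0.000 Y0.000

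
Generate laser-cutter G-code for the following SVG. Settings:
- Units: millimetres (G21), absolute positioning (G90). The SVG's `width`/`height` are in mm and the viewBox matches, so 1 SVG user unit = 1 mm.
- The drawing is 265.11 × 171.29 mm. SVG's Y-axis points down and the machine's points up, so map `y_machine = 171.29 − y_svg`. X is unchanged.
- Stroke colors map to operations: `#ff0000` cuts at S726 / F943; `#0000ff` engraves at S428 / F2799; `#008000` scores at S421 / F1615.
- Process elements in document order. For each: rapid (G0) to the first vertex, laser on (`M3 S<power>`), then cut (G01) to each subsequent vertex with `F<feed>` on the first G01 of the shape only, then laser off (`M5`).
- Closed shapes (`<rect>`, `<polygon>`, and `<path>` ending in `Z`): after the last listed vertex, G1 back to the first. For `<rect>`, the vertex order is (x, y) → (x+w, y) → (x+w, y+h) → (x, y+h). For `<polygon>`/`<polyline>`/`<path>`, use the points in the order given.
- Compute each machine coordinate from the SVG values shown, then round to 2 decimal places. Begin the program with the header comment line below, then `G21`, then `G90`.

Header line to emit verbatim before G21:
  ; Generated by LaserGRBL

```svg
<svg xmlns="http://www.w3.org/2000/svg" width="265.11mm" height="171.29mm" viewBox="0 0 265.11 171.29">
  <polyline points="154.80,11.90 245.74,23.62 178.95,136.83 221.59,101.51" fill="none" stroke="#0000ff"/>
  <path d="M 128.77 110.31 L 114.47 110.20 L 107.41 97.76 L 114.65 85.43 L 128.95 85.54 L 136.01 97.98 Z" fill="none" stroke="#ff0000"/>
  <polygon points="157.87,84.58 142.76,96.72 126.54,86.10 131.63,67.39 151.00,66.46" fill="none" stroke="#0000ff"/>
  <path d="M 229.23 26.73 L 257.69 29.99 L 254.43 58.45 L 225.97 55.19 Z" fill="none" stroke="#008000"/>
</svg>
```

; Generated by LaserGRBL
G21
G90
G0 X154.80 Y159.39
M3 S428
G01 X245.74 Y147.67 F2799
G01 X178.95 Y34.46
G01 X221.59 Y69.78
M5
G0 X128.77 Y60.98
M3 S726
G01 X114.47 Y61.09 F943
G01 X107.41 Y73.53
G01 X114.65 Y85.86
G01 X128.95 Y85.75
G01 X136.01 Y73.31
G01 X128.77 Y60.98
M5
G0 X157.87 Y86.71
M3 S428
G01 X142.76 Y74.57 F2799
G01 X126.54 Y85.19
G01 X131.63 Y103.90
G01 X151.00 Y104.83
G01 X157.87 Y86.71
M5
G0 X229.23 Y144.56
M3 S421
G01 X257.69 Y141.30 F1615
G01 X254.43 Y112.84
G01 X225.97 Y116.10
G01 X229.23 Y144.56
M5

viewBox `0 0 265.11 171.29` with mm width/height → 1 unit = 1 mm. Flip: y_m = 171.29 − y_svg.

**Shape 1** — `<polyline>` open polyline, stroke `#0000ff` → engrave (S428, F2799). Machine vertices: (154.80,159.39) → (245.74,147.67) → (178.95,34.46) → (221.59,69.78). Open path.

**Shape 2** — `<path>` regular polygon, stroke `#ff0000` → cut (S726, F943). Machine vertices: (128.77,60.98) → (114.47,61.09) → (107.41,73.53) → (114.65,85.86) → (128.95,85.75) → (136.01,73.31) → (128.77,60.98). Closed: final G1 returns to the first vertex.

**Shape 3** — `<polygon>` regular polygon, stroke `#0000ff` → engrave (S428, F2799). Machine vertices: (157.87,86.71) → (142.76,74.57) → (126.54,85.19) → (131.63,103.90) → (151.00,104.83) → (157.87,86.71). Closed: final G1 returns to the first vertex.

**Shape 4** — `<path>` regular polygon, stroke `#008000` → score (S421, F1615). Machine vertices: (229.23,144.56) → (257.69,141.30) → (254.43,112.84) → (225.97,116.10) → (229.23,144.56). Closed: final G1 returns to the first vertex.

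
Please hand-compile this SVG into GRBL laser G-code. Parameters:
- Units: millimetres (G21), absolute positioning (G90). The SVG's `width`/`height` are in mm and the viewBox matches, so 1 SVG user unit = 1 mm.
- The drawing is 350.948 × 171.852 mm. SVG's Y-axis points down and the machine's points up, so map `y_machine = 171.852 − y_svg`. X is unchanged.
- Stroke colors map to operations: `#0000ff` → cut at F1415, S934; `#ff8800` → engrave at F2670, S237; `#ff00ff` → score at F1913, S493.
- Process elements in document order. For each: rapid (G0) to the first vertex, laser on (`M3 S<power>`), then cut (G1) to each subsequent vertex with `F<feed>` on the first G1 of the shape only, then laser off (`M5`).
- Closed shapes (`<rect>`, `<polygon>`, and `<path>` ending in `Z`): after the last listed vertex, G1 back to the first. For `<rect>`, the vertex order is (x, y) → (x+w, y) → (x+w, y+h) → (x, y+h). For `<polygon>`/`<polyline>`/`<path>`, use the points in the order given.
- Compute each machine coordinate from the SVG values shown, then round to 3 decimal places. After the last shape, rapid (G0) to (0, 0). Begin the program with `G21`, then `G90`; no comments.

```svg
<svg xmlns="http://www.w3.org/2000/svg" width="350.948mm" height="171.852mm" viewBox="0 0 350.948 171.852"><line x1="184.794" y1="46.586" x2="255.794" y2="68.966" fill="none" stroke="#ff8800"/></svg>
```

G21
G90
G0 X184.794 Y125.266
M3 S237
G1 X255.794 Y102.886 F2670
M5
G0 X0.000 Y0.000

Since the viewBox matches the mm dimensions, user units are millimetres directly. The only transform is the Y-flip y_m = 171.852 − y_svg.

Shape 1 is a line segment drawn with `<line>`. Its stroke #ff8800 means engrave at S237, F2670. After flipping Y the toolpath is (184.794,125.266) → (255.794,102.886).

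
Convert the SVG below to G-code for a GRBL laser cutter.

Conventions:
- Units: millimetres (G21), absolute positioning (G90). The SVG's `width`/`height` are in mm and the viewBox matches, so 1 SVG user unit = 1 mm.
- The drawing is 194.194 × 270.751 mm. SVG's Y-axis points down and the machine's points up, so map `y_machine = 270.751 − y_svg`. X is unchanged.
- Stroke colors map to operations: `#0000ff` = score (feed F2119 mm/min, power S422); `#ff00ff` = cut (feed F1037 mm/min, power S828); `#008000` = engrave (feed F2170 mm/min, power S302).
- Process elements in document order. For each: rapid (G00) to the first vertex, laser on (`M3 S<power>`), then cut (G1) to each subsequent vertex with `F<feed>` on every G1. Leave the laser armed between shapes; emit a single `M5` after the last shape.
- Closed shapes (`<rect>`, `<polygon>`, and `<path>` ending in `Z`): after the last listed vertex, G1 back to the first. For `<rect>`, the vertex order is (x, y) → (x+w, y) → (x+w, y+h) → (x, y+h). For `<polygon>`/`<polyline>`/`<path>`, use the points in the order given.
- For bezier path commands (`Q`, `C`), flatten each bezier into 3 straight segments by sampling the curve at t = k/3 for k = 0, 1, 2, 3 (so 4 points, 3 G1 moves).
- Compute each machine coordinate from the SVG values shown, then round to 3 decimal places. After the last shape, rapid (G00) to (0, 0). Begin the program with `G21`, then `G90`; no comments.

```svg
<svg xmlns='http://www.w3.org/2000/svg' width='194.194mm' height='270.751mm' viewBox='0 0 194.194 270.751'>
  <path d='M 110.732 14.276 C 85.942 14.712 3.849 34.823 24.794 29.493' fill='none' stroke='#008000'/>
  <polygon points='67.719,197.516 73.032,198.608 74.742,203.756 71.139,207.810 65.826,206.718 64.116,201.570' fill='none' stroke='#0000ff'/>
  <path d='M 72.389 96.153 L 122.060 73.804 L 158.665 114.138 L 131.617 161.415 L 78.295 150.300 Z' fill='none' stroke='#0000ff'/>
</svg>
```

Since the viewBox matches the mm dimensions, user units are millimetres directly. The only transform is the Y-flip y_m = 270.751 − y_svg.

Shape 1 is a cubic bezier drawn with `<path>`. Its stroke #008000 means engrave at S302, F2170. After flipping Y the toolpath is (110.732,256.475) → (72.780,251.152) → (32.256,242.737) → (24.794,241.258).

Shape 2 is a regular polygon drawn with `<polygon>`. Its stroke #0000ff means score at S422, F2119. After flipping Y the toolpath is (67.719,73.235) → (73.032,72.143) → (74.742,66.995) → (71.139,62.941) → (65.826,64.033) → (64.116,69.181) → (67.719,73.235), returning to the start.

Shape 3 is a regular polygon drawn with `<path>`. Its stroke #0000ff means score at S422, F2119. After flipping Y the toolpath is (72.389,174.598) → (122.060,196.947) → (158.665,156.613) → (131.617,109.336) → (78.295,120.451) → (72.389,174.598), returning to the start.

G21
G90
G00 X110.732 Y256.475
M3 S302
G1 X72.780 Y251.152 F2170
G1 X32.256 Y242.737 F2170
G1 X24.794 Y241.258 F2170
G00 X67.719 Y73.235
M3 S422
G1 X73.032 Y72.143 F2119
G1 X74.742 Y66.995 F2119
G1 X71.139 Y62.941 F2119
G1 X65.826 Y64.033 F2119
G1 X64.116 Y69.181 F2119
G1 X67.719 Y73.235 F2119
G00 X72.389 Y174.598
M3 S422
G1 X122.060 Y196.947 F2119
G1 X158.665 Y156.613 F2119
G1 X131.617 Y109.336 F2119
G1 X78.295 Y120.451 F2119
G1 X72.389 Y174.598 F2119
M5
G00 X0.000 Y0.000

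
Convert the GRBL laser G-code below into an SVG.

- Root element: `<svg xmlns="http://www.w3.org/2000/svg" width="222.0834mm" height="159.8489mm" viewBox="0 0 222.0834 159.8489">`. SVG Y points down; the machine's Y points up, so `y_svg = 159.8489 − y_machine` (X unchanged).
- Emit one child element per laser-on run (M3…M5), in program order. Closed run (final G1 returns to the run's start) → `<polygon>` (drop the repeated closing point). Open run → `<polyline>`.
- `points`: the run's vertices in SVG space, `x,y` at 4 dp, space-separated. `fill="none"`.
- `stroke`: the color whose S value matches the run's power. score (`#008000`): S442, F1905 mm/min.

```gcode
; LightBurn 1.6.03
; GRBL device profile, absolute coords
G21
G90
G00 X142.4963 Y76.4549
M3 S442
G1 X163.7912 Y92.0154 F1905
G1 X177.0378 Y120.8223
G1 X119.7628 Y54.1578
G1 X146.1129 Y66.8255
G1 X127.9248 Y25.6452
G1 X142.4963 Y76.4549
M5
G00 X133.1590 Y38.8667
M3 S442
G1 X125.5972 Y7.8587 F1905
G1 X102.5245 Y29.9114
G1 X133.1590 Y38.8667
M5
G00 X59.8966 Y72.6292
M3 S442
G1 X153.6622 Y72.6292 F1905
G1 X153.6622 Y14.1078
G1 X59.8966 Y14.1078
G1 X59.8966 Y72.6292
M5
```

<svg xmlns="http://www.w3.org/2000/svg" width="222.0834mm" height="159.8489mm" viewBox="0 0 222.0834 159.8489">
  <polygon points="142.4963,83.3940 163.7912,67.8335 177.0378,39.0266 119.7628,105.6911 146.1129,93.0234 127.9248,134.2037" fill="none" stroke="#008000"/>
  <polygon points="133.1590,120.9822 125.5972,151.9902 102.5245,129.9375" fill="none" stroke="#008000"/>
  <polygon points="59.8966,87.2197 153.6622,87.2197 153.6622,145.7411 59.8966,145.7411" fill="none" stroke="#008000"/>
</svg>

Machine Y-up, SVG Y-down with viewBox height 159.8489, so y_svg = 159.8489 − y_machine; X carries over. Every run uses S442, so all elements get stroke `#008000` (score).

Run 1: The run returns to its start, so emit a `<polygon>` with points (Y-flipped): 142.4963,83.3940 163.7912,67.8335 177.0378,39.0266 119.7628,105.6911 146.1129,93.0234 127.9248,134.2037.

Run 2: The run returns to its start, so emit a `<polygon>` with points (Y-flipped): 133.1590,120.9822 125.5972,151.9902 102.5245,129.9375.

Run 3: The run returns to its start, so emit a `<polygon>` with points (Y-flipped): 59.8966,87.2197 153.6622,87.2197 153.6622,145.7411 59.8966,145.7411.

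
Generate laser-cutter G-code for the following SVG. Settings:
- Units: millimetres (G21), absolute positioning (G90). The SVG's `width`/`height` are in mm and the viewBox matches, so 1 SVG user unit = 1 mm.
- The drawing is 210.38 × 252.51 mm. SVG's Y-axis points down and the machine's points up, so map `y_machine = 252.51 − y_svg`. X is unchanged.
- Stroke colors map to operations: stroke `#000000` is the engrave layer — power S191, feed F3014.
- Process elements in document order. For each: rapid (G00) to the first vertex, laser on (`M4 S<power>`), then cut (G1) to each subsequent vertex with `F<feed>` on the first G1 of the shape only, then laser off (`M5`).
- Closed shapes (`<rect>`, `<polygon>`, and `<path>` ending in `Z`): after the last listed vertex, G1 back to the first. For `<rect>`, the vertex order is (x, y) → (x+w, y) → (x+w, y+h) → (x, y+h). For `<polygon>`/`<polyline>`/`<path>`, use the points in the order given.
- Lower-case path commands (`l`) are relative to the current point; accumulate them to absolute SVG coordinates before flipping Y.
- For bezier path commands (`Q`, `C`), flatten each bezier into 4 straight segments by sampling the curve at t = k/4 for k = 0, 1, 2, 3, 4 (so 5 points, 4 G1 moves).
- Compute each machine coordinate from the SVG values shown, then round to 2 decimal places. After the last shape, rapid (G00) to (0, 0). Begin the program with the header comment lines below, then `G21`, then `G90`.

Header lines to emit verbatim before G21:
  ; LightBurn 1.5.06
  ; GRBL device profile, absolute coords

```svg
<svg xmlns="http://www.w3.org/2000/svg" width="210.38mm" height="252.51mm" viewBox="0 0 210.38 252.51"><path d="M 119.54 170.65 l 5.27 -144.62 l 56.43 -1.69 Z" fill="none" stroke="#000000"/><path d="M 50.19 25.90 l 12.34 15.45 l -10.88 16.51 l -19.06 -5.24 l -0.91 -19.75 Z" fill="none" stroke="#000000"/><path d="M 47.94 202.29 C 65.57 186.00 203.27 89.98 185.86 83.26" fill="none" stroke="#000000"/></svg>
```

; LightBurn 1.5.06
; GRBL device profile, absolute coords
G21
G90
G00 X119.54 Y81.86
M4 S191
G1 X124.81 Y226.48 F3014
G1 X181.24 Y228.17
G1 X119.54 Y81.86
M5
G00 X50.19 Y226.61
M4 S191
G1 X62.53 Y211.16 F3014
G1 X51.65 Y194.65
G1 X32.59 Y199.89
G1 X31.68 Y219.64
G1 X50.19 Y226.61
M5
G00 X47.94 Y50.22
M4 S191
G1 X79.38 Y74.75 F3014
G1 X130.04 Y113.32
G1 X174.13 Y150.11
G1 X185.86 Y169.25
M5
G00 X0.00 Y0.00

Since the viewBox matches the mm dimensions, user units are millimetres directly. The only transform is the Y-flip y_m = 252.51 − y_svg.

Shape 1 is a closed polygon drawn with `<path>`. Its stroke #000000 means engrave at S191, F3014. After flipping Y the toolpath is (119.54,81.86) → (124.81,226.48) → (181.24,228.17) → (119.54,81.86), returning to the start.

Shape 2 is a regular polygon drawn with `<path>`. Its stroke #000000 means engrave at S191, F3014. After flipping Y the toolpath is (50.19,226.61) → (62.53,211.16) → (51.65,194.65) → (32.59,199.89) → (31.68,219.64) → (50.19,226.61), returning to the start.

Shape 3 is a cubic bezier drawn with `<path>`. Its stroke #000000 means engrave at S191, F3014. After flipping Y the toolpath is (47.94,50.22) → (79.38,74.75) → (130.04,113.32) → (174.13,150.11) → (185.86,169.25).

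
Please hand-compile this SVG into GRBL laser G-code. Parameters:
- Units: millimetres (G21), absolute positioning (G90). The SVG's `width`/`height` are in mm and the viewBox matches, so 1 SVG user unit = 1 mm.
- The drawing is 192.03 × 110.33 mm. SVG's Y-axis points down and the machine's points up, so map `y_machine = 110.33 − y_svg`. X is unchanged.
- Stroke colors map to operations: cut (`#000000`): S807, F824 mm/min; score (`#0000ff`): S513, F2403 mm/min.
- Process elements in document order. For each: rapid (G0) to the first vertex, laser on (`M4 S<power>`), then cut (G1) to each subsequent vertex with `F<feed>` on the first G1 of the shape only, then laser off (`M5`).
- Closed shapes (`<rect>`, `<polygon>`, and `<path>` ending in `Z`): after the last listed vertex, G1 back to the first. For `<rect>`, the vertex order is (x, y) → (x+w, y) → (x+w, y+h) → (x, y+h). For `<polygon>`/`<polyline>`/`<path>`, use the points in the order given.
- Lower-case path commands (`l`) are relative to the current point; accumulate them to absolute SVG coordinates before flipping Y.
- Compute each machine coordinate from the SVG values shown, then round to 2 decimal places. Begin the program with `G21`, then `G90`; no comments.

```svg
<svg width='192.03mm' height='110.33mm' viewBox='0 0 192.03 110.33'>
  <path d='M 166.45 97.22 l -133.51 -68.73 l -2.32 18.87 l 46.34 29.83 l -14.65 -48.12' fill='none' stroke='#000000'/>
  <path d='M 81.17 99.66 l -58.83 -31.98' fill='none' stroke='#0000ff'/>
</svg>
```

Since the viewBox matches the mm dimensions, user units are millimetres directly. The only transform is the Y-flip y_m = 110.33 − y_svg.

Shape 1 is a open polyline drawn with `<path>`. Its stroke #000000 means cut at S807, F824. After flipping Y the toolpath is (166.45,13.11) → (32.94,81.84) → (30.62,62.97) → (76.96,33.14) → (62.31,81.26).

Shape 2 is a line segment drawn with `<path>`. Its stroke #0000ff means score at S513, F2403. After flipping Y the toolpath is (81.17,10.67) → (22.34,42.65).

G21
G90
G0 X166.45 Y13.11
M4 S807
G1 X32.94 Y81.84 F824
G1 X30.62 Y62.97
G1 X76.96 Y33.14
G1 X62.31 Y81.26
M5
G0 X81.17 Y10.67
M4 S513
G1 X22.34 Y42.65 F2403
M5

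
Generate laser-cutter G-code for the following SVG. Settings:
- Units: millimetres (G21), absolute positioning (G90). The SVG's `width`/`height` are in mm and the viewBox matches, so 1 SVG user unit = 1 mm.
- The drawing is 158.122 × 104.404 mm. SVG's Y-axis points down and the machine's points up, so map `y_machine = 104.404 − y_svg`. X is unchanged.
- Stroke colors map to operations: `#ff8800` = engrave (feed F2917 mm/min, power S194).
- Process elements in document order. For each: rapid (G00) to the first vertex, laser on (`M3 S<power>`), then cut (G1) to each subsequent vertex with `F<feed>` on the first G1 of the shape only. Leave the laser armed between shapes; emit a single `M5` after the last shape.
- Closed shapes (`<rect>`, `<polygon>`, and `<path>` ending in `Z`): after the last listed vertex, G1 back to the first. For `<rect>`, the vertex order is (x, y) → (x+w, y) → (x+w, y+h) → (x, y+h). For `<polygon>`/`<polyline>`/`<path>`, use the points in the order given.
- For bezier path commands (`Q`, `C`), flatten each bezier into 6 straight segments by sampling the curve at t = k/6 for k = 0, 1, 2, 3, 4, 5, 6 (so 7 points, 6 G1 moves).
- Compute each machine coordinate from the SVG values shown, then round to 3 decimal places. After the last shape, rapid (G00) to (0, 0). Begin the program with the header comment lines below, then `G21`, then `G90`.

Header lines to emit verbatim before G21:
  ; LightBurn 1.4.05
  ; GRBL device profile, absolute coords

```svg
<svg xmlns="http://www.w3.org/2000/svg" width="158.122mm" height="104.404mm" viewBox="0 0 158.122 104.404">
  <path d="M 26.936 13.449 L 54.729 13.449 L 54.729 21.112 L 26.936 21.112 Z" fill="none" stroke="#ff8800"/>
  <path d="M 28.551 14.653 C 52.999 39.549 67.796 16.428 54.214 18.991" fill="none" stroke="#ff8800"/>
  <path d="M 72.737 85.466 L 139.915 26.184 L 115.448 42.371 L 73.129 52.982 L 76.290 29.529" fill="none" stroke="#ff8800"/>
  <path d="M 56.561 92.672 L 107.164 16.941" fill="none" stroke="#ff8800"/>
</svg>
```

; LightBurn 1.4.05
; GRBL device profile, absolute coords
G21
G90
G00 X26.936 Y90.955
M3 S194
G1 X54.729 Y90.955 F2917
G1 X54.729 Y83.292
G1 X26.936 Y83.292
G1 X26.936 Y90.955
G00 X28.551 Y89.751
M3 S194
G1 X39.884 Y80.963 F2917
G1 X49.088 Y78.131
G1 X55.644 Y79.207
G1 X59.030 Y82.144
G1 X58.727 Y84.895
G1 X54.214 Y85.413
G00 X72.737 Y18.938
M3 S194
G1 X139.915 Y78.220 F2917
G1 X115.448 Y62.033
G1 X73.129 Y51.422
G1 X76.290 Y74.875
G00 X56.561 Y11.732
M3 S194
G1 X107.164 Y87.463 F2917
M5
G00 X0.000 Y0.000

1 u = 1 mm; y_m = 104.404 − y.

[1] `<path>` rectangle, #ff8800→engrave S194 F2917: (26.936,90.955) → (54.729,90.955) → (54.729,83.292) → (26.936,83.292) → (26.936,90.955) (closed)

[2] `<path>` cubic bezier, #ff8800→engrave S194 F2917: (28.551,89.751) → (39.884,80.963) → (49.088,78.131) → (55.644,79.207) → (59.030,82.144) → (58.727,84.895) → (54.214,85.413)

[3] `<path>` open polyline, #ff8800→engrave S194 F2917: (72.737,18.938) → (139.915,78.220) → (115.448,62.033) → (73.129,51.422) → (76.290,74.875)

[4] `<path>` line segment, #ff8800→engrave S194 F2917: (56.561,11.732) → (107.164,87.463)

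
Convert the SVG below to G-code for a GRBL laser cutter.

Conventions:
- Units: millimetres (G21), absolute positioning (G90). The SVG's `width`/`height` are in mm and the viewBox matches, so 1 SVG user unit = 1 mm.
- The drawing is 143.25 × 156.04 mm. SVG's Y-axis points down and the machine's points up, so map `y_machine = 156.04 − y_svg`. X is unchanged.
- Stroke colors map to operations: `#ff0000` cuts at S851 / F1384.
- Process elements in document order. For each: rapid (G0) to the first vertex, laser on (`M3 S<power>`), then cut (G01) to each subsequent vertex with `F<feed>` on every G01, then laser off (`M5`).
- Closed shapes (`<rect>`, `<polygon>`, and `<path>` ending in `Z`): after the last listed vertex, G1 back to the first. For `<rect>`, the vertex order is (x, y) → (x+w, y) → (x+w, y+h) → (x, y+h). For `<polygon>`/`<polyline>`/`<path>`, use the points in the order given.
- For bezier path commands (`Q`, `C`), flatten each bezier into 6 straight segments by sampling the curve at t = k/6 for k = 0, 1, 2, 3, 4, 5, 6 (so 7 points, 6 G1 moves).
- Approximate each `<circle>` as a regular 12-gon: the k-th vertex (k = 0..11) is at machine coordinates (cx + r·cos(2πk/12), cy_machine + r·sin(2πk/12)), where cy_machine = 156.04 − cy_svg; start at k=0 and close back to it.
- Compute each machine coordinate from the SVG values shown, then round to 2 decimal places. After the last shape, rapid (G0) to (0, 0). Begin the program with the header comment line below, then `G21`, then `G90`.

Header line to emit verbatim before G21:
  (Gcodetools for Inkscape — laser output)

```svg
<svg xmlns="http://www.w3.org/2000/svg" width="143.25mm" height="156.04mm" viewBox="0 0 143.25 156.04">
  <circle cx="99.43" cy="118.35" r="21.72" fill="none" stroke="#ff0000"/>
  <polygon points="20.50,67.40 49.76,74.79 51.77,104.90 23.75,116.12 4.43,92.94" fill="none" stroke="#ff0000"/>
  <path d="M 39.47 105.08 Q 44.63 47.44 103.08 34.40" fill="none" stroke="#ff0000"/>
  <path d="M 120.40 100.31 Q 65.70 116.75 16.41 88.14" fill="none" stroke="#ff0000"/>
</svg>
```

(Gcodetools for Inkscape — laser output)
G21
G90
G0 X121.15 Y37.69
M3 S851
G01 X118.24 Y48.55 F1384
G01 X110.29 Y56.50 F1384
G01 X99.43 Y59.41 F1384
G01 X88.57 Y56.50 F1384
G01 X80.62 Y48.55 F1384
G01 X77.71 Y37.69 F1384
G01 X80.62 Y26.83 F1384
G01 X88.57 Y18.88 F1384
G01 X99.43 Y15.97 F1384
G01 X110.29 Y18.88 F1384
G01 X118.24 Y26.83 F1384
G01 X121.15 Y37.69 F1384
M5
G0 X20.50 Y88.64
M3 S851
G01 X49.76 Y81.25 F1384
G01 X51.77 Y51.14 F1384
G01 X23.75 Y39.92 F1384
G01 X4.43 Y63.10 F1384
G01 X20.50 Y88.64 F1384
M5
G0 X39.47 Y50.96
M3 S851
G01 X42.67 Y68.93 F1384
G01 X48.83 Y84.43 F1384
G01 X57.95 Y97.45 F1384
G01 X70.03 Y107.99 F1384
G01 X85.08 Y116.05 F1384
G01 X103.08 Y121.64 F1384
M5
G0 X120.40 Y55.73
M3 S851
G01 X102.32 Y51.50 F1384
G01 X84.53 Y49.78 F1384
G01 X67.05 Y50.55 F1384
G01 X49.87 Y53.83 F1384
G01 X32.99 Y59.61 F1384
G01 X16.41 Y67.90 F1384
M5
G0 X0.00 Y0.00

1 u = 1 mm; y_m = 156.04 − y.

[1] `<circle>` circle, #ff0000→cut S851 F1384: (121.15,37.69) → (118.24,48.55) → (110.29,56.50) → (99.43,59.41) → (88.57,56.50) → (80.62,48.55) → (77.71,37.69) → (80.62,26.83) → (88.57,18.88) → (99.43,15.97) → (110.29,18.88) → (118.24,26.83) → (121.15,37.69) (closed)

[2] `<polygon>` regular polygon, #ff0000→cut S851 F1384: (20.50,88.64) → (49.76,81.25) → (51.77,51.14) → (23.75,39.92) → (4.43,63.10) → (20.50,88.64) (closed)

[3] `<path>` quadratic bezier, #ff0000→cut S851 F1384: (39.47,50.96) → (42.67,68.93) → (48.83,84.43) → (57.95,97.45) → (70.03,107.99) → (85.08,116.05) → (103.08,121.64)

[4] `<path>` quadratic bezier, #ff0000→cut S851 F1384: (120.40,55.73) → (102.32,51.50) → (84.53,49.78) → (67.05,50.55) → (49.87,53.83) → (32.99,59.61) → (16.41,67.90)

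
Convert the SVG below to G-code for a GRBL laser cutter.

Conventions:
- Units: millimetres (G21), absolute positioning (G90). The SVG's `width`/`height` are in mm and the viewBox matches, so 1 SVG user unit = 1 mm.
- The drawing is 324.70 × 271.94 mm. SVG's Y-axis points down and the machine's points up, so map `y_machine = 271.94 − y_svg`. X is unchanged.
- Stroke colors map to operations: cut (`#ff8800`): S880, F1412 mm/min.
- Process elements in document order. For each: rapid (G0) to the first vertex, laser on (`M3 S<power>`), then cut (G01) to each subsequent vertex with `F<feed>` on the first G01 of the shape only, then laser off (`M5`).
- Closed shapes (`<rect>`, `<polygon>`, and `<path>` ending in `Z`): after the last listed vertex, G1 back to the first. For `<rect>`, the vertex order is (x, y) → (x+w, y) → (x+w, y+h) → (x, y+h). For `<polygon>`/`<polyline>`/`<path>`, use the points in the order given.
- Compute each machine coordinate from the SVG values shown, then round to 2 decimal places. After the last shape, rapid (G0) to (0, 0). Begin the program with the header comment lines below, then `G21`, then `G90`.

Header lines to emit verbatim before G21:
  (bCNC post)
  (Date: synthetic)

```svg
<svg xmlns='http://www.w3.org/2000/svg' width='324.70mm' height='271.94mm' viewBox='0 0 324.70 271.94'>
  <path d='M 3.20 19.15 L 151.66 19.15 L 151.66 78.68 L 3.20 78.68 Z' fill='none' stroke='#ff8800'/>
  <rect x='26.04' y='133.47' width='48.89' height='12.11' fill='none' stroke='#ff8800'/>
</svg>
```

(bCNC post)
(Date: synthetic)
G21
G90
G0 X3.20 Y252.79
M3 S880
G01 X151.66 Y252.79 F1412
G01 X151.66 Y193.26
G01 X3.20 Y193.26
G01 X3.20 Y252.79
M5
G0 X26.04 Y138.47
M3 S880
G01 X74.93 Y138.47 F1412
G01 X74.93 Y126.36
G01 X26.04 Y126.36
G01 X26.04 Y138.47
M5
G0 X0.00 Y0.00

Since the viewBox matches the mm dimensions, user units are millimetres directly. The only transform is the Y-flip y_m = 271.94 − y_svg.

Shape 1 is a rectangle drawn with `<path>`. Its stroke #ff8800 means cut at S880, F1412. After flipping Y the toolpath is (3.20,252.79) → (151.66,252.79) → (151.66,193.26) → (3.20,193.26) → (3.20,252.79), returning to the start.

Shape 2 is a rectangle drawn with `<rect>`. Its stroke #ff8800 means cut at S880, F1412. After flipping Y the toolpath is (26.04,138.47) → (74.93,138.47) → (74.93,126.36) → (26.04,126.36) → (26.04,138.47), returning to the start.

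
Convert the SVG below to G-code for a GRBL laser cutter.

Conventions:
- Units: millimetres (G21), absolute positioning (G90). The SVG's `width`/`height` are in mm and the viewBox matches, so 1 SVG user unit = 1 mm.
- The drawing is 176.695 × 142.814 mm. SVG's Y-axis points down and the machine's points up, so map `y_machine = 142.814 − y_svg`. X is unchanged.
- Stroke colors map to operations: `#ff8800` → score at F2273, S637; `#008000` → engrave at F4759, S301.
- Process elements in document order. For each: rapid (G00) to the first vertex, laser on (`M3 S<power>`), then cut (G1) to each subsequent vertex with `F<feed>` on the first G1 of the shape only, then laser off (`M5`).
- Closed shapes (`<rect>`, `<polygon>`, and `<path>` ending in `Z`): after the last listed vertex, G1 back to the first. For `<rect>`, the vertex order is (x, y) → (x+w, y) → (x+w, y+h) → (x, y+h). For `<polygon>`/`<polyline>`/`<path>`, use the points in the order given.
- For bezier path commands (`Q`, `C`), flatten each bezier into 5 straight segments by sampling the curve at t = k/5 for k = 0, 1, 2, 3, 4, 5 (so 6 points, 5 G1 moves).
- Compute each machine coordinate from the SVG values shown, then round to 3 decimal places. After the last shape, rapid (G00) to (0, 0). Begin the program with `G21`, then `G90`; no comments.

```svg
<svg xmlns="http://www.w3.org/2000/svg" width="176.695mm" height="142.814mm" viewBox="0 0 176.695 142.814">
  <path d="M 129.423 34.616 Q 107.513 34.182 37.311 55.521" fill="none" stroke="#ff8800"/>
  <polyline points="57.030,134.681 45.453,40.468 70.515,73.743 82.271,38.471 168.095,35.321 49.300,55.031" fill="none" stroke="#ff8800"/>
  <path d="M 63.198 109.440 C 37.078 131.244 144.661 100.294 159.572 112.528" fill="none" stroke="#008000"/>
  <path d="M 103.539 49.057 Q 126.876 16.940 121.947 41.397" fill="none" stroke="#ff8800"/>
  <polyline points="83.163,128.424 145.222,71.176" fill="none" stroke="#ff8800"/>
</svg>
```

G21
G90
G00 X129.423 Y108.198
M3 S637
G1 X118.727 Y107.501 F2273
G1 X104.168 Y105.062
G1 X85.746 Y100.881
G1 X63.460 Y94.958
G1 X37.311 Y87.293
M5
G00 X57.030 Y8.133
M3 S637
G1 X45.453 Y102.346 F2273
G1 X70.515 Y69.071
G1 X82.271 Y104.343
G1 X168.095 Y107.493
G1 X49.300 Y87.783
M5
G00 X63.198 Y33.374
M3 S301
G1 X61.759 Y25.855 F4759
G1 X81.543 Y26.391
G1 X111.684 Y30.379
G1 X141.316 Y33.212
G1 X159.572 Y30.286
M5
G00 X103.539 Y93.757
M3 S637
G1 X111.743 Y104.341 F2273
G1 X117.686 Y110.399
G1 X121.368 Y111.931
G1 X122.788 Y108.937
G1 X121.947 Y101.417
M5
G00 X83.163 Y14.390
M3 S637
G1 X145.222 Y71.638 F2273
M5
G00 X0.000 Y0.000

Since the viewBox matches the mm dimensions, user units are millimetres directly. The only transform is the Y-flip y_m = 142.814 − y_svg.

Shape 1 is a quadratic bezier drawn with `<path>`. Its stroke #ff8800 means score at S637, F2273. After flipping Y the toolpath is (129.423,108.198) → (118.727,107.501) → (104.168,105.062) → (85.746,100.881) → (63.460,94.958) → (37.311,87.293).

Shape 2 is a open polyline drawn with `<polyline>`. Its stroke #ff8800 means score at S637, F2273. After flipping Y the toolpath is (57.030,8.133) → (45.453,102.346) → (70.515,69.071) → (82.271,104.343) → (168.095,107.493) → (49.300,87.783).

Shape 3 is a cubic bezier drawn with `<path>`. Its stroke #008000 means engrave at S301, F4759. After flipping Y the toolpath is (63.198,33.374) → (61.759,25.855) → (81.543,26.391) → (111.684,30.379) → (141.316,33.212) → (159.572,30.286).

Shape 4 is a quadratic bezier drawn with `<path>`. Its stroke #ff8800 means score at S637, F2273. After flipping Y the toolpath is (103.539,93.757) → (111.743,104.341) → (117.686,110.399) → (121.368,111.931) → (122.788,108.937) → (121.947,101.417).

Shape 5 is a line segment drawn with `<polyline>`. Its stroke #ff8800 means score at S637, F2273. After flipping Y the toolpath is (83.163,14.390) → (145.222,71.638).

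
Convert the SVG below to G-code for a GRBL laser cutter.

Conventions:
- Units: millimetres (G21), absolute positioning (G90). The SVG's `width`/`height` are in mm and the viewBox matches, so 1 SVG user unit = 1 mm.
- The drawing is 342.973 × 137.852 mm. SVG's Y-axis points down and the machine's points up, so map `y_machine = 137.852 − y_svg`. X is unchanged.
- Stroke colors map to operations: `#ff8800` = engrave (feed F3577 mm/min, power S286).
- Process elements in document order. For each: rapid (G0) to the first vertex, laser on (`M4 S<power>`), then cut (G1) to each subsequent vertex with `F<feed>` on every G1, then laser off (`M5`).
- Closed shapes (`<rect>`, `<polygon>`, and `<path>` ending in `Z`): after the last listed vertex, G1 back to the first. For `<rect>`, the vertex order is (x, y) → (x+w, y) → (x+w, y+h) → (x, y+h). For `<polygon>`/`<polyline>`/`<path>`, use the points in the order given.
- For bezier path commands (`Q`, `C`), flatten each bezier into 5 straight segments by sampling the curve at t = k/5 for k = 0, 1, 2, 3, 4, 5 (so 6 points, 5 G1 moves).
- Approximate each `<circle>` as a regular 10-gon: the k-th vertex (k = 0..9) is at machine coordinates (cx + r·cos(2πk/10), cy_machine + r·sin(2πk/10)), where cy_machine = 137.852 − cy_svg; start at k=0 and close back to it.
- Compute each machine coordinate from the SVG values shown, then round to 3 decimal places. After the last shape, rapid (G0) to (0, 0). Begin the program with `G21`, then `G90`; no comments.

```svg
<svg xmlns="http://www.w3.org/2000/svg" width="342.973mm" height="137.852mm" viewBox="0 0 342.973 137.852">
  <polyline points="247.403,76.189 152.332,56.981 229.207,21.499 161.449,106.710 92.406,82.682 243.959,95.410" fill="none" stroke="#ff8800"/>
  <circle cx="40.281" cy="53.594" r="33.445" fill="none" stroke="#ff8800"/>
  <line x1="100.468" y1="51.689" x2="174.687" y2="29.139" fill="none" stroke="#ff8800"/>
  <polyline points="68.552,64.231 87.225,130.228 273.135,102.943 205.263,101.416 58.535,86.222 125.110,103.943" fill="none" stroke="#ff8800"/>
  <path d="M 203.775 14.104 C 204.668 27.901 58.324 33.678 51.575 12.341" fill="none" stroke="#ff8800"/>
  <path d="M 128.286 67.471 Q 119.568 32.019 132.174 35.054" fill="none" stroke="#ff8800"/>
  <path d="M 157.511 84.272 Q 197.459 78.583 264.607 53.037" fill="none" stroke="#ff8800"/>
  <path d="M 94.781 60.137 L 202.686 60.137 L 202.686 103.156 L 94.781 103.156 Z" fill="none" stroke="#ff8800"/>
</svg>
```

G21
G90
G0 X247.403 Y61.663
M4 S286
G1 X152.332 Y80.871 F3577
G1 X229.207 Y116.353 F3577
G1 X161.449 Y31.142 F3577
G1 X92.406 Y55.170 F3577
G1 X243.959 Y42.442 F3577
M5
G0 X73.726 Y84.258
M4 S286
G1 X67.339 Y103.916 F3577
G1 X50.616 Y116.066 F3577
G1 X29.946 Y116.066 F3577
G1 X13.223 Y103.916 F3577
G1 X6.836 Y84.258 F3577
G1 X13.223 Y64.600 F3577
G1 X29.946 Y52.450 F3577
G1 X50.616 Y52.450 F3577
G1 X67.339 Y64.600 F3577
G1 X73.726 Y84.258 F3577
M5
G0 X100.468 Y86.163
M4 S286
G1 X174.687 Y108.713 F3577
M5
G0 X68.552 Y73.621
M4 S286
G1 X87.225 Y7.624 F3577
G1 X273.135 Y34.909 F3577
G1 X205.263 Y36.436 F3577
G1 X58.535 Y51.630 F3577
G1 X125.110 Y33.909 F3577
M5
G0 X203.775 Y123.748
M4 S286
G1 X188.937 Y116.585 F3577
G1 X152.530 Y112.263 F3577
G1 X108.322 Y111.699 F3577
G1 X70.081 Y115.810 F3577
G1 X51.575 Y125.511 F3577
M5
G0 X128.286 Y70.381
M4 S286
G1 X125.652 Y83.022 F3577
G1 X124.723 Y92.585 F3577
G1 X125.501 Y99.068 F3577
G1 X127.985 Y102.473 F3577
G1 X132.174 Y102.798 F3577
M5
G0 X157.511 Y53.580
M4 S286
G1 X174.578 Y56.650 F3577
G1 X193.821 Y61.308 F3577
G1 X215.241 Y67.555 F3577
G1 X238.836 Y75.391 F3577
G1 X264.607 Y84.815 F3577
M5
G0 X94.781 Y77.715
M4 S286
G1 X202.686 Y77.715 F3577
G1 X202.686 Y34.696 F3577
G1 X94.781 Y34.696 F3577
G1 X94.781 Y77.715 F3577
M5
G0 X0.000 Y0.000

viewBox `0 0 342.973 137.852` with mm width/height → 1 unit = 1 mm. Flip: y_m = 137.852 − y_svg.

**Shape 1** — `<polyline>` open polyline, stroke `#ff8800` → engrave (S286, F3577). Machine vertices: (247.403,61.663) → (152.332,80.871) → (229.207,116.353) → (161.449,31.142) → (92.406,55.170) → (243.959,42.442). Open path.

**Shape 2** — `<circle>` circle, stroke `#ff8800` → engrave (S286, F3577). Machine vertices: (73.726,84.258) → (67.339,103.916) → (50.616,116.066) → (29.946,116.066) → (13.223,103.916) → (6.836,84.258) → (13.223,64.600) → (29.946,52.450) → (50.616,52.450) → (67.339,64.600) → (73.726,84.258). Closed: final G1 returns to the first vertex.

**Shape 3** — `<line>` line segment, stroke `#ff8800` → engrave (S286, F3577). Machine vertices: (100.468,86.163) → (174.687,108.713). Open path.

**Shape 4** — `<polyline>` open polyline, stroke `#ff8800` → engrave (S286, F3577). Machine vertices: (68.552,73.621) → (87.225,7.624) → (273.135,34.909) → (205.263,36.436) → (58.535,51.630) → (125.110,33.909). Open path.

**Shape 5** — `<path>` cubic bezier, stroke `#ff8800` → engrave (S286, F3577). Control points (SVG): P0=(203.775,14.104), P1=(204.668,27.901), P2=(58.324,33.678), P3=(51.575,12.341); sampled at t=k/5. Machine vertices: (203.775,123.748) → (188.937,116.585) → (152.530,112.263) → (108.322,111.699) → (70.081,115.810) → (51.575,125.511). Open path.

**Shape 6** — `<path>` quadratic bezier, stroke `#ff8800` → engrave (S286, F3577). Control points (SVG): P0=(128.286,67.471), P1=(119.568,32.019), P2=(132.174,35.054); sampled at t=k/5. Machine vertices: (128.286,70.381) → (125.652,83.022) → (124.723,92.585) → (125.501,99.068) → (127.985,102.473) → (132.174,102.798). Open path.

**Shape 7** — `<path>` quadratic bezier, stroke `#ff8800` → engrave (S286, F3577). Control points (SVG): P0=(157.511,84.272), P1=(197.459,78.583), P2=(264.607,53.037); sampled at t=k/5. Machine vertices: (157.511,53.580) → (174.578,56.650) → (193.821,61.308) → (215.241,67.555) → (238.836,75.391) → (264.607,84.815). Open path.

**Shape 8** — `<path>` rectangle, stroke `#ff8800` → engrave (S286, F3577). Machine vertices: (94.781,77.715) → (202.686,77.715) → (202.686,34.696) → (94.781,34.696) → (94.781,77.715). Closed: final G1 returns to the first vertex.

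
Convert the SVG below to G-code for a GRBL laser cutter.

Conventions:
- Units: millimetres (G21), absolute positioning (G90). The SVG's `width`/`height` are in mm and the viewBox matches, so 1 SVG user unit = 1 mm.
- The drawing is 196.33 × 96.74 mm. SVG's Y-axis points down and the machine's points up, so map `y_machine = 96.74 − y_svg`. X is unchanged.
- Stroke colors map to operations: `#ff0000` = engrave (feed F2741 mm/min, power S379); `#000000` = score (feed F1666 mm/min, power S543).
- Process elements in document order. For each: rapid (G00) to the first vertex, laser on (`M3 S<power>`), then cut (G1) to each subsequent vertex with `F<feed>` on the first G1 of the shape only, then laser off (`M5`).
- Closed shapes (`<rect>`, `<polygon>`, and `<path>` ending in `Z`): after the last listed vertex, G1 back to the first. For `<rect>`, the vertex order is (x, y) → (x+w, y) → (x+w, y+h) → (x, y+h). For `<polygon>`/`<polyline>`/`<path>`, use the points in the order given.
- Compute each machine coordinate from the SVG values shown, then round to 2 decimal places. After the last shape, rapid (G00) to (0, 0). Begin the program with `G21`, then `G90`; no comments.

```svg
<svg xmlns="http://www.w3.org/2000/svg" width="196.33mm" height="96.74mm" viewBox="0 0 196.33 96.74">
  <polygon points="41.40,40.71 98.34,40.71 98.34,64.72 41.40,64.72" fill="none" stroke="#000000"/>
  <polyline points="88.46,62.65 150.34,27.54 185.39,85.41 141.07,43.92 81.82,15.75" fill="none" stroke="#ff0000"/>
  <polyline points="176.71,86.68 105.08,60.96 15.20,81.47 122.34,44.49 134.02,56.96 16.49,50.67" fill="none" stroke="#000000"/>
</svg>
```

G21
G90
G00 X41.40 Y56.03
M3 S543
G1 X98.34 Y56.03 F1666
G1 X98.34 Y32.02
G1 X41.40 Y32.02
G1 X41.40 Y56.03
M5
G00 X88.46 Y34.09
M3 S379
G1 X150.34 Y69.20 F2741
G1 X185.39 Y11.33
G1 X141.07 Y52.82
G1 X81.82 Y80.99
M5
G00 X176.71 Y10.06
M3 S543
G1 X105.08 Y35.78 F1666
G1 X15.20 Y15.27
G1 X122.34 Y52.25
G1 X134.02 Y39.78
G1 X16.49 Y46.07
M5
G00 X0.00 Y0.00

Since the viewBox matches the mm dimensions, user units are millimetres directly. The only transform is the Y-flip y_m = 96.74 − y_svg.

Shape 1 is a rectangle drawn with `<polygon>`. Its stroke #000000 means score at S543, F1666. After flipping Y the toolpath is (41.40,56.03) → (98.34,56.03) → (98.34,32.02) → (41.40,32.02) → (41.40,56.03), returning to the start.

Shape 2 is a open polyline drawn with `<polyline>`. Its stroke #ff0000 means engrave at S379, F2741. After flipping Y the toolpath is (88.46,34.09) → (150.34,69.20) → (185.39,11.33) → (141.07,52.82) → (81.82,80.99).

Shape 3 is a open polyline drawn with `<polyline>`. Its stroke #000000 means score at S543, F1666. After flipping Y the toolpath is (176.71,10.06) → (105.08,35.78) → (15.20,15.27) → (122.34,52.25) → (134.02,39.78) → (16.49,46.07).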